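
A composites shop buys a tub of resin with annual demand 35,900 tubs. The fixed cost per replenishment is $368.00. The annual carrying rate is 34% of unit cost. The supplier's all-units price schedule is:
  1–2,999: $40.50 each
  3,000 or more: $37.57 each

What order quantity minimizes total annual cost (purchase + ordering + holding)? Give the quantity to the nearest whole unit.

Holding cost per unit per year at price C is H = 0.34·C.
Candidates are each tier's EOQ (if it falls in that tier) and each price-break quantity.
EOQ at $40.50 = 1385.2 (feasible in tier 1): TC = 35,900×$40.50 + (35,900/1385.2)×368 + (1385.2/2)×0.34×$40.50 = $1,473,024.50.
EOQ at $37.57 = 1438.2 < 3000, so use break Q=3000: TC = 35,900×$37.57 + (35,900/3000.0)×368 + (3000.0/2)×0.34×$37.57 = $1,372,327.43.
Lowest total cost is $1,372,327.43 at Q = 3000.0.

Q* ≈ 3,000 tubs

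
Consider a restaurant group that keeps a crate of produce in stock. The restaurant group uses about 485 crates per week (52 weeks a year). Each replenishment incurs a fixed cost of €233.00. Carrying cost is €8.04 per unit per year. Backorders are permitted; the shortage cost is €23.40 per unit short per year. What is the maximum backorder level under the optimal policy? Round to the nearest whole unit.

S* ≈ 358 crates

Annual demand D = 485 × 52 = 25,220.
With planned backorders, Q* = √(2DS/H) · √((H+B)/B).
√(2DS/H) = √(2 × 25,220 × 233 / 8.04) = 1209.031.
√((H+B)/B) = √((8.04+23.4)/23.4) = 1.1591.
Q* ≈ 1401.428.
S* = Q* · H/(H+B) = 1401.428 × 8.04/31.44 ≈ 358.380.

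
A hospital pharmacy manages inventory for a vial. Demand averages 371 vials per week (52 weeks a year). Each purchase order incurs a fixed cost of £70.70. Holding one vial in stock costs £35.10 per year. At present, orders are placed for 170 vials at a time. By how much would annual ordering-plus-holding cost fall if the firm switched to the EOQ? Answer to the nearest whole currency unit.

Extra cost ≈ £1,222 per year

Annual demand D = 371 × 52 = 19,292.
EOQ = √(2DS/H) = √(2 × 19,292 × 70.7 / 35.1) ≈ 278.78.
Cost at Q* = (D/Q*)S + (Q*/2)H = √(2DSH) ≈ £9,785.14.
Cost at Q = 170: (19,292/170)×70.7 + (170/2)×35.1 = £8,023.20 + £2,983.50 = £11,006.70.
Excess = £11,006.70 − £9,785.14 = £1,221.57.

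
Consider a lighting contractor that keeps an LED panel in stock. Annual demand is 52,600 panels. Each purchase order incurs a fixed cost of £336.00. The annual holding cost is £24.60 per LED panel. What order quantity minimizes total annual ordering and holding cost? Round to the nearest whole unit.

EOQ = √(2DS / H) = √(2 × 52,600 × 336 / 24.6).
= √(35,347,200 / 24.6) = √1,436,878.0488 ≈ 1198.698.

Q* ≈ 1,199 panels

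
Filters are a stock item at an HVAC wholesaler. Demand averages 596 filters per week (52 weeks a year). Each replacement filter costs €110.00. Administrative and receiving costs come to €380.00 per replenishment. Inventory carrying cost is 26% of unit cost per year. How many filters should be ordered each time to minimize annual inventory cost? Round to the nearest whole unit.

Annual demand D = 596 × 52 = 30,992.
Holding cost H = 0.26 × €110.00 = €28.6000 per unit per year.
EOQ = √(2DS / H) = √(2 × 30,992 × 380 / 28.6).
= √(23,553,920 / 28.6) = √823,563.6364 ≈ 907.504.

Q* ≈ 908 filters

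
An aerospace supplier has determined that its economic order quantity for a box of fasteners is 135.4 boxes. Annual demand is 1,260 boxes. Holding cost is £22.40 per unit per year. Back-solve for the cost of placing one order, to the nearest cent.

Invert the EOQ relation Q*² = 2DS/H.
From Q* = √(2DS/H): S = Q*²H / (2D) = 135.4² × 22.4 / (2 × 1,260) = 162.9614.

S ≈ £162.96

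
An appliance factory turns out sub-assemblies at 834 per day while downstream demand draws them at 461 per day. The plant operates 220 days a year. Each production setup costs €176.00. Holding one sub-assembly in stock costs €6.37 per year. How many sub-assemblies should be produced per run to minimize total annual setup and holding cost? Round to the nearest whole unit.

Q* ≈ 3,540 sub-assemblies

Annual demand D = 461 × 220 = 101,420.
Production build-up factor (1 − d/p) = 1 − 461/834 = 0.4472.
Q* = √(2DS / (H(1 − d/p))) = √(2 × 101,420 × 176 / (6.37 × 0.4472)).
= √(35,699,840 / 2.8489) ≈ 3539.908.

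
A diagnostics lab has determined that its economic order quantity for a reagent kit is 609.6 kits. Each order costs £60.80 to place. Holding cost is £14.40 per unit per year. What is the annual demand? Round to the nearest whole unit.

Squaring Q* = √(2DS/H) gives Q*² = 2DS/H.
From Q* = √(2DS/H): D = Q*²H / (2S) = 609.6² × 14.4 / (2 × 60.8) = 44006.703.

D ≈ 44,007 kits per year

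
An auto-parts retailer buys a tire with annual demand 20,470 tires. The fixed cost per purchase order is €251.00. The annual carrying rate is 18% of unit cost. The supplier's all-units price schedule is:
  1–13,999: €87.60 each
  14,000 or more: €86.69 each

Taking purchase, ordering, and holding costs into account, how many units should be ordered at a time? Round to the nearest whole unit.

Holding cost per unit per year at price C is H = 0.18·C.
Evaluate total cost at each tier's feasible EOQ or, if the EOQ is below the tier, at the tier's minimum quantity.
EOQ at €87.60 = 807.3 (feasible in tier 1): TC = 20,470×€87.60 + (20,470/807.3)×251 + (807.3/2)×0.18×€87.60 = €1,805,901.14.
EOQ at €86.69 = 811.5 < 14000, so use break Q=14000: TC = 20,470×€86.69 + (20,470/14000.0)×251 + (14000.0/2)×0.18×€86.69 = €1,884,140.70.
Lowest total cost is €1,805,901.14 at Q = 807.3.

Q* ≈ 807 tires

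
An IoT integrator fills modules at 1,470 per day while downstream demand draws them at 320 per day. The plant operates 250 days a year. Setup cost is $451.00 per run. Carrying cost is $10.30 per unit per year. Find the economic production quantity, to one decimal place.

Annual demand D = 320 × 250 = 80,000.
Production build-up factor (1 − d/p) = 1 − 320/1,470 = 0.7823.
Q* = √(2DS / (H(1 − d/p))) = √(2 × 80,000 × 451 / (10.3 × 0.7823)).
= √(72,160,000 / 8.0578) ≈ 2992.536.

Q* ≈ 2,992.5 modules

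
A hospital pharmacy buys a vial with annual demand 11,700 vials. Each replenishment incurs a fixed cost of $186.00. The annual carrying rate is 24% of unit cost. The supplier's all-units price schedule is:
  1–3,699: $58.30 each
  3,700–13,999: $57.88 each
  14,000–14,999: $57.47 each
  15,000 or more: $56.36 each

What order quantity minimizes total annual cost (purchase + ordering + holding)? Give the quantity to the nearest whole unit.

Holding cost per unit per year at price C is H = 0.24·C.
Evaluate total cost at each tier's feasible EOQ or, if the EOQ is below the tier, at the tier's minimum quantity.
EOQ at $58.30 = 557.7 (feasible in tier 1): TC = 11,700×$58.30 + (11,700/557.7)×186 + (557.7/2)×0.24×$58.30 = $689,913.77.
EOQ at $57.88 = 559.8 < 3700, so use break Q=3700: TC = 11,700×$57.88 + (11,700/3700.0)×186 + (3700.0/2)×0.24×$57.88 = $703,482.88.
EOQ at $57.47 = 561.7 < 14000, so use break Q=14000: TC = 11,700×$57.47 + (11,700/14000.0)×186 + (14000.0/2)×0.24×$57.47 = $769,104.04.
EOQ at $56.36 = 567.2 < 15000, so use break Q=15000: TC = 11,700×$56.36 + (11,700/15000.0)×186 + (15000.0/2)×0.24×$56.36 = $761,005.08.
Lowest total cost is $689,913.77 at Q = 557.7.

Q* ≈ 558 vials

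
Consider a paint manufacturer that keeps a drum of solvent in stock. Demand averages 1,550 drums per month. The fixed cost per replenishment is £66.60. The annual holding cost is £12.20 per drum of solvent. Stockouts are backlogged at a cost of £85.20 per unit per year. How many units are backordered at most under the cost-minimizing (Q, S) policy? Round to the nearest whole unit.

Annual demand D = 1,550 × 12 = 18,600.
With planned backorders, Q* = √(2DS/H) · √((H+B)/B).
√(2DS/H) = √(2 × 18,600 × 66.6 / 12.2) = 450.639.
√((H+B)/B) = √((12.2+85.2)/85.2) = 1.0692.
Q* ≈ 481.824.
S* = Q* · H/(H+B) = 481.824 × 12.2/97.4 ≈ 60.352.

S* ≈ 60 drums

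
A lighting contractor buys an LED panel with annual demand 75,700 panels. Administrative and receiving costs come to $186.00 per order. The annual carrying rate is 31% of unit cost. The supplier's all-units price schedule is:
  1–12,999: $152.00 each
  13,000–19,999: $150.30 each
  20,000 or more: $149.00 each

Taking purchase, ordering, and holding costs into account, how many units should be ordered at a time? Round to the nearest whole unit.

Holding cost per unit per year at price C is H = 0.31·C.
For each price level, check whether its EOQ is feasible; otherwise the best quantity at that price is the breakpoint.
EOQ at $152.00 = 773.1 (feasible in tier 1): TC = 75,700×$152.00 + (75,700/773.1)×186 + (773.1/2)×0.31×$152.00 = $11,542,826.89.
EOQ at $150.30 = 777.4 < 13000, so use break Q=13000: TC = 75,700×$150.30 + (75,700/13000.0)×186 + (13000.0/2)×0.31×$150.30 = $11,681,647.59.
EOQ at $149.00 = 780.8 < 20000, so use break Q=20000: TC = 75,700×$149.00 + (75,700/20000.0)×186 + (20000.0/2)×0.31×$149.00 = $11,741,904.01.
Lowest total cost is $11,542,826.89 at Q = 773.1.

Q* ≈ 773 panels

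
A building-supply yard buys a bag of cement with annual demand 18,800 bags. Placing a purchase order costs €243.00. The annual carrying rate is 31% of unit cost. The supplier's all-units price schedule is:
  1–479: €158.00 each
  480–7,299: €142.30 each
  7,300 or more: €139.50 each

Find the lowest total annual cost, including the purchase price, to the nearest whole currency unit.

TC* ≈ €2,695,345

Holding cost per unit per year at price C is H = 0.31·C.
Candidates are each tier's EOQ (if it falls in that tier) and each price-break quantity.
EOQ at €158.00 = 431.9 (feasible in tier 1): TC = 18,800×€158.00 + (18,800/431.9)×243 + (431.9/2)×0.31×€158.00 = €2,991,554.68.
EOQ at €142.30 = 455.1 < 480, so use break Q=480: TC = 18,800×€142.30 + (18,800/480.0)×243 + (480.0/2)×0.31×€142.30 = €2,695,344.62.
EOQ at €139.50 = 459.7 < 7300, so use break Q=7300: TC = 18,800×€139.50 + (18,800/7300.0)×243 + (7300.0/2)×0.31×€139.50 = €2,781,070.06.
Lowest total cost among the candidates is at Q = 480.0.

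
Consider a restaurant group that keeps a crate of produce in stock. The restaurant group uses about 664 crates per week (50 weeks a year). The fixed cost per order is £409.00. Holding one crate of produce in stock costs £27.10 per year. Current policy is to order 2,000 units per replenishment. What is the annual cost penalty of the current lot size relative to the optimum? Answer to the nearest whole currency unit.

Extra cost ≈ £6,761 per year

Annual demand D = 664 × 50 = 33,200.
EOQ = √(2DS/H) = √(2 × 33,200 × 409 / 27.1) ≈ 1001.06.
Cost at Q* = (D/Q*)S + (Q*/2)H = √(2DSH) ≈ £27,128.78.
Cost at Q = 2,000: (33,200/2,000)×409 + (2,000/2)×27.1 = £6,789.40 + £27,100.00 = £33,889.40.
Excess = £33,889.40 − £27,128.78 = £6,760.62.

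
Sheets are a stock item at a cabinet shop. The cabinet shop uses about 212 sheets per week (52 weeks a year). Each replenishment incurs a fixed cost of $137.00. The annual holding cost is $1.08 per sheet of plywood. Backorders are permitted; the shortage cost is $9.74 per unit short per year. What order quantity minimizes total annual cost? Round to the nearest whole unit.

Q* ≈ 1,763 sheets

Annual demand D = 212 × 52 = 11,024.
With planned backorders, Q* = √(2DS/H) · √((H+B)/B).
√(2DS/H) = √(2 × 11,024 × 137 / 1.08) = 1672.372.
√((H+B)/B) = √((1.08+9.74)/9.74) = 1.0540.
Q* ≈ 1762.654.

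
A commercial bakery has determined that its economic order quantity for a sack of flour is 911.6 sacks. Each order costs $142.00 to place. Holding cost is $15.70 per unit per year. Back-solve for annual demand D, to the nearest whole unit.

D ≈ 45,940 sacks per year

Squaring Q* = √(2DS/H) gives Q*² = 2DS/H.
From Q* = √(2DS/H): D = Q*²H / (2S) = 911.6² × 15.7 / (2 × 142) = 45939.889.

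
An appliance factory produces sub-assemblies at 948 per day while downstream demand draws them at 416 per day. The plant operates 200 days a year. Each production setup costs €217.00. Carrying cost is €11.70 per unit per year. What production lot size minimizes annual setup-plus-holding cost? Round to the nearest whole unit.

Annual demand D = 416 × 200 = 83,200.
Production build-up factor (1 − d/p) = 1 − 416/948 = 0.5612.
Q* = √(2DS / (H(1 − d/p))) = √(2 × 83,200 × 217 / (11.7 × 0.5612)).
= √(36,108,800 / 6.5658) ≈ 2345.103.

Q* ≈ 2,345 sub-assemblies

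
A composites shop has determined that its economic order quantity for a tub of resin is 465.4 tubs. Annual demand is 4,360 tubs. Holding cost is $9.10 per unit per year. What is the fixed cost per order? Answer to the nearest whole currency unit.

S ≈ $226

Invert the EOQ relation Q*² = 2DS/H.
From Q* = √(2DS/H): S = Q*²H / (2D) = 465.4² × 9.1 / (2 × 4,360) = 226.0360.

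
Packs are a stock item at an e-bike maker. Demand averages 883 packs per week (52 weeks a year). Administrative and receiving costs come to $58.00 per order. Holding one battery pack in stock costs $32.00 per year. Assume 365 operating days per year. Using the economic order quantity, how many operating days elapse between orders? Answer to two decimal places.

T ≈ 3.24 days

Annual demand D = 883 × 52 = 45,916.
EOQ = √(2DS/H) = √(2 × 45,916 × 58 / 32) ≈ 407.98.
Cycle time = Q*/D × 365 = 407.98 / 45,916 × 365 ≈ 3.243 days.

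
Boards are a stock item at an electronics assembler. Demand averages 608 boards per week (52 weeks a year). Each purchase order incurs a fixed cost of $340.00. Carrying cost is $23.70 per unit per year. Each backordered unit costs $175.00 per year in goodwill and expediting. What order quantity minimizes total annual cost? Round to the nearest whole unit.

Annual demand D = 608 × 52 = 31,616.
With planned backorders, Q* = √(2DS/H) · √((H+B)/B).
√(2DS/H) = √(2 × 31,616 × 340 / 23.7) = 952.431.
√((H+B)/B) = √((23.7+175)/175) = 1.0656.
Q* ≈ 1014.878.

Q* ≈ 1,015 boards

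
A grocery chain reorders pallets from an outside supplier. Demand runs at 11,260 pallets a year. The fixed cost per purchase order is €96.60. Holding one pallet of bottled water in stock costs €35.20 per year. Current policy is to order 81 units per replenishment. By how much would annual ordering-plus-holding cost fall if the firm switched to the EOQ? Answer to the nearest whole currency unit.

Extra cost ≈ €6,103 per year

EOQ = √(2DS/H) = √(2 × 11,260 × 96.6 / 35.2) ≈ 248.60.
Cost at Q* = (D/Q*)S + (Q*/2)H = √(2DSH) ≈ €8,750.73.
Cost at Q = 81: (11,260/81)×96.6 + (81/2)×35.2 = €13,428.59 + €1,425.60 = €14,854.19.
Excess = €14,854.19 − €8,750.73 = €6,103.47.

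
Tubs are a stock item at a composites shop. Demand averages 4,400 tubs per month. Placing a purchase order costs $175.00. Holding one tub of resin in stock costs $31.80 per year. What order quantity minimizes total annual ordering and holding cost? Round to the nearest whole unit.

Q* ≈ 762 tubs

Annual demand D = 4,400 × 12 = 52,800.
EOQ = √(2DS / H) = √(2 × 52,800 × 175 / 31.8).
= √(18,480,000 / 31.8) = √581,132.0755 ≈ 762.320.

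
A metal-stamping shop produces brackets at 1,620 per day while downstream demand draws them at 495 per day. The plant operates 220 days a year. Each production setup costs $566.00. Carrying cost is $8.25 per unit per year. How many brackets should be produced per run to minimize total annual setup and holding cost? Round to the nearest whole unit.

Q* ≈ 4,639 brackets

Annual demand D = 495 × 220 = 108,900.
Production build-up factor (1 − d/p) = 1 − 495/1,620 = 0.6944.
Q* = √(2DS / (H(1 − d/p))) = √(2 × 108,900 × 566 / (8.25 × 0.6944)).
= √(123,274,800 / 5.7292) ≈ 4638.648.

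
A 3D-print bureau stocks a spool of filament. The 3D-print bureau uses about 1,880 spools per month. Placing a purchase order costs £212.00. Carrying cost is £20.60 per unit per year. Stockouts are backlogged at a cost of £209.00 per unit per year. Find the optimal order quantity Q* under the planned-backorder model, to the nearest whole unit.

Q* ≈ 714 spools

Annual demand D = 1,880 × 12 = 22,560.
With planned backorders, Q* = √(2DS/H) · √((H+B)/B).
√(2DS/H) = √(2 × 22,560 × 212 / 20.6) = 681.426.
√((H+B)/B) = √((20.6+209)/209) = 1.0481.
Q* ≈ 714.219.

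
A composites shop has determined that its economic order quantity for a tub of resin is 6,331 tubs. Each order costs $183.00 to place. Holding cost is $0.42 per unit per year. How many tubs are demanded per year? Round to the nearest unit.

D ≈ 45,995 tubs per year

The basic EOQ model gives Q* = √(2DS/H); rearrange for the unknown.
From Q* = √(2DS/H): D = Q*²H / (2S) = 6,331² × 0.42 / (2 × 183) = 45995.234.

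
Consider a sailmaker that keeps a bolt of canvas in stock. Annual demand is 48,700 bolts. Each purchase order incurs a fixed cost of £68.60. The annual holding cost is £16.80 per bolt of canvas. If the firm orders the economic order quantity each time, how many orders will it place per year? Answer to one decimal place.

N ≈ 77.2 orders per year

The optimal lot size = √(2DS/H) = √(2 × 48,700 × 68.6 / 16.8) ≈ 630.65.
Orders per year = D / Q* = 48,700 / 630.65 ≈ 77.222.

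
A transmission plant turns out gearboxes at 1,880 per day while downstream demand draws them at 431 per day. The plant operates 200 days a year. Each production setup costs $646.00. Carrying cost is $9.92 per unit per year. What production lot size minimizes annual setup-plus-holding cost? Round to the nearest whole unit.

Annual demand D = 431 × 200 = 86,200.
Production build-up factor (1 − d/p) = 1 − 431/1,880 = 0.7707.
Q* = √(2DS / (H(1 − d/p))) = √(2 × 86,200 × 646 / (9.92 × 0.7707)).
= √(111,370,400 / 7.6458) ≈ 3816.575.

Q* ≈ 3,817 gearboxes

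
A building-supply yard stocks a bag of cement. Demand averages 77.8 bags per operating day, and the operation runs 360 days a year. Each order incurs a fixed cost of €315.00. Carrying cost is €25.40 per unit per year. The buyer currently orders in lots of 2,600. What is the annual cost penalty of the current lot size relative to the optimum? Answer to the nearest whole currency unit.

Annual demand D = 77.8 × 360 = 28,008.
EOQ = √(2DS/H) = √(2 × 28,008 × 315 / 25.4) ≈ 833.48.
Cost at Q* = (D/Q*)S + (Q*/2)H = √(2DSH) ≈ €21,170.36.
Cost at Q = 2,600: (28,008/2,600)×315 + (2,600/2)×25.4 = €3,393.28 + €33,020.00 = €36,413.28.
Excess = €36,413.28 − €21,170.36 = €15,242.92.

Extra cost ≈ €15,243 per year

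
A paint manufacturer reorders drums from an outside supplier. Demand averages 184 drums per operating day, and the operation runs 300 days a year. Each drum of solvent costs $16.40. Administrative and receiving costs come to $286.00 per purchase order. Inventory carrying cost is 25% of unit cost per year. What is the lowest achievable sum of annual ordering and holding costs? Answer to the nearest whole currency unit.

Annual demand D = 184 × 300 = 55,200.
Holding cost H = 0.25 × $16.40 = $4.1000 per unit per year.
EOQ = √(2DS/H) = √(2 × 55,200 × 286 / 4.1) ≈ 2775.08.
At the optimum the two cost components are equal, so total cost = 2·(Q*/2)H = Q*·H.
Minimum total = √(2DSH) = √(2 × 55,200 × 286 × 4.1) ≈ 11377.831.

TC* ≈ $11,378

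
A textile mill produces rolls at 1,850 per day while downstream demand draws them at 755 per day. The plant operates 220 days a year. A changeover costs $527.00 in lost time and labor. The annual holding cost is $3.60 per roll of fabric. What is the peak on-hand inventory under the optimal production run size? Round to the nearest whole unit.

Annual demand D = 755 × 220 = 166,100.
Production build-up factor (1 − d/p) = 1 − 755/1,850 = 0.5919.
Q* = √(2DS / (H(1 − d/p))) = √(2 × 166,100 × 527 / (3.6 × 0.5919)).
= √(175,069,400 / 2.1308) ≈ 9064.267.
Maximum inventory = Q*(1 − d/p) = 9064.267 × 0.5919 ≈ 5365.066.

I_max ≈ 5,365 rolls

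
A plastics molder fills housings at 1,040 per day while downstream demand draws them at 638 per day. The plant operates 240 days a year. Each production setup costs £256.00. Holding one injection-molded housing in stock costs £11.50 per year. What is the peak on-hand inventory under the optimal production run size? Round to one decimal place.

Annual demand D = 638 × 240 = 153,120.
Production build-up factor (1 − d/p) = 1 − 638/1,040 = 0.3865.
Q* = √(2DS / (H(1 − d/p))) = √(2 × 153,120 × 256 / (11.5 × 0.3865)).
= √(78,397,440 / 4.4452) ≈ 4199.578.
Maximum inventory = Q*(1 − d/p) = 4199.578 × 0.3865 ≈ 1623.298.

I_max ≈ 1,623.3 housings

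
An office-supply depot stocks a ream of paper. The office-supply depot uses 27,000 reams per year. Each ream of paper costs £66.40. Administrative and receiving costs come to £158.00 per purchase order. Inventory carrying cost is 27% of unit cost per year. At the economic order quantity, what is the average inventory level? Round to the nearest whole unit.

Holding cost H = 0.27 × £66.40 = £17.9280 per unit per year.
EOQ = √(2DS/H) = √(2 × 27,000 × 158 / 17.928) ≈ 689.86.
Average inventory = Q*/2 ≈ 689.86 / 2 = 344.929.

Average inventory ≈ 345 reams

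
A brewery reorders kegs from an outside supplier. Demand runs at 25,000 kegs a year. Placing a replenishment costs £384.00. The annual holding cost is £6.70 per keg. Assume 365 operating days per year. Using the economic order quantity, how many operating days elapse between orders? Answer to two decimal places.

EOQ = √(2DS/H) = √(2 × 25,000 × 384 / 6.7) ≈ 1692.83.
Cycle time = Q*/D × 365 = 1692.83 / 25,000 × 365 ≈ 24.715 days.

T ≈ 24.72 days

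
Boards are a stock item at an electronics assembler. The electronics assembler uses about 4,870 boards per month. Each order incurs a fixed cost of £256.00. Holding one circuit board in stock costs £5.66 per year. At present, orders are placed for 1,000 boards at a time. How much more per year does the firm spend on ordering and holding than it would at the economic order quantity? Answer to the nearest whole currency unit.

Extra cost ≈ £4,777 per year

Annual demand D = 4,870 × 12 = 58,440.
EOQ = √(2DS/H) = √(2 × 58,440 × 256 / 5.66) ≈ 2299.23.
Cost at Q* = (D/Q*)S + (Q*/2)H = √(2DSH) ≈ £13,013.63.
Cost at Q = 1,000: (58,440/1,000)×256 + (1,000/2)×5.66 = £14,960.64 + £2,830.00 = £17,790.64.
Excess = £17,790.64 − £13,013.63 = £4,777.01.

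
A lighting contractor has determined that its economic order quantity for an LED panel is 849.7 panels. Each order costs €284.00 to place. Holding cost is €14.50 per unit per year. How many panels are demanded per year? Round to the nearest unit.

D ≈ 18,431 panels per year

Squaring Q* = √(2DS/H) gives Q*² = 2DS/H.
From Q* = √(2DS/H): D = Q*²H / (2S) = 849.7² × 14.5 / (2 × 284) = 18431.085.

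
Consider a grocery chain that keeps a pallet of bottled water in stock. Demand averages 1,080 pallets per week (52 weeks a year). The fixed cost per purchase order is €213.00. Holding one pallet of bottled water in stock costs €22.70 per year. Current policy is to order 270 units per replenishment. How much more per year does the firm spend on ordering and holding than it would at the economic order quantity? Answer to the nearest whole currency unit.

Extra cost ≈ €24,064 per year

Annual demand D = 1,080 × 52 = 56,160.
EOQ = √(2DS/H) = √(2 × 56,160 × 213 / 22.7) ≈ 1026.61.
Cost at Q* = (D/Q*)S + (Q*/2)H = √(2DSH) ≈ €23,304.04.
Cost at Q = 270: (56,160/270)×213 + (270/2)×22.7 = €44,304.00 + €3,064.50 = €47,368.50.
Excess = €47,368.50 − €23,304.04 = €24,064.46.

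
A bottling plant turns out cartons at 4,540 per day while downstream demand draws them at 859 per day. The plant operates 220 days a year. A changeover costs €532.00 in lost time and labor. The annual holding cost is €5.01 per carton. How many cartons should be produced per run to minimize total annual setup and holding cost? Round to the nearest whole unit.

Q* ≈ 7,036 cartons

Annual demand D = 859 × 220 = 188,980.
Production build-up factor (1 − d/p) = 1 − 859/4,540 = 0.8108.
Q* = √(2DS / (H(1 − d/p))) = √(2 × 188,980 × 532 / (5.01 × 0.8108)).
= √(201,074,720 / 4.0621) ≈ 7035.661.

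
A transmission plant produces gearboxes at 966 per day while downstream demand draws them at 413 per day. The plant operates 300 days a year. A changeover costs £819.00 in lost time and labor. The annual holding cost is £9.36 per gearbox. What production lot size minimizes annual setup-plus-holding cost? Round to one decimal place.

Annual demand D = 413 × 300 = 123,900.
Production build-up factor (1 − d/p) = 1 − 413/966 = 0.5725.
Q* = √(2DS / (H(1 − d/p))) = √(2 × 123,900 × 819 / (9.36 × 0.5725)).
= √(202,948,200 / 5.3583) ≈ 6154.329.

Q* ≈ 6,154.3 gearboxes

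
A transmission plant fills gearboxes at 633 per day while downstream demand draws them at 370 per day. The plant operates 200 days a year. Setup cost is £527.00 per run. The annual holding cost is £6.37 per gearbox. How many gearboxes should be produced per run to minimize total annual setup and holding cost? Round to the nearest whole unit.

Annual demand D = 370 × 200 = 74,000.
Production build-up factor (1 − d/p) = 1 − 370/633 = 0.4155.
Q* = √(2DS / (H(1 − d/p))) = √(2 × 74,000 × 527 / (6.37 × 0.4155)).
= √(77,996,000 / 2.6466) ≈ 5428.632.

Q* ≈ 5,429 gearboxes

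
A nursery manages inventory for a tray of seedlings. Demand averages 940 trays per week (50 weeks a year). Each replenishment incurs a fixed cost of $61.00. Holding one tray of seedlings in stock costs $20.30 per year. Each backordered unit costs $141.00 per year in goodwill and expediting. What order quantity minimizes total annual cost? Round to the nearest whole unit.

Q* ≈ 568 trays

Annual demand D = 940 × 50 = 47,000.
With planned backorders, Q* = √(2DS/H) · √((H+B)/B).
√(2DS/H) = √(2 × 47,000 × 61 / 20.3) = 531.473.
√((H+B)/B) = √((20.3+141)/141) = 1.0696.
Q* ≈ 568.445.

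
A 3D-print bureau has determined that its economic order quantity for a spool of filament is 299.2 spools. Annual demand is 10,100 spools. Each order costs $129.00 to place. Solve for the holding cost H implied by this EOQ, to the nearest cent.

The basic EOQ model gives Q* = √(2DS/H); rearrange for the unknown.
From Q* = √(2DS/H): H = 2DS / Q*² = 2 × 10,100 × 129 / 299.2² = 29.1084.

H ≈ $29.11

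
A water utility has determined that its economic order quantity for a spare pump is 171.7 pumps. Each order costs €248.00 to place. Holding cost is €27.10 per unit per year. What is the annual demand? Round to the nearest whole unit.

Squaring Q* = √(2DS/H) gives Q*² = 2DS/H.
From Q* = √(2DS/H): D = Q*²H / (2S) = 171.7² × 27.1 / (2 × 248) = 1610.750.

D ≈ 1,611 pumps per year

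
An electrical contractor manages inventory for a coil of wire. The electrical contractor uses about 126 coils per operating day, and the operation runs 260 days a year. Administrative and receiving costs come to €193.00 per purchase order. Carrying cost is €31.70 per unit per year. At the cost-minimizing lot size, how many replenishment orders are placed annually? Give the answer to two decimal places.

N ≈ 51.87 orders per year

Annual demand D = 126 × 260 = 32,760.
The optimal lot size = √(2DS/H) = √(2 × 32,760 × 193 / 31.7) ≈ 631.59.
Orders per year = D / Q* = 32,760 / 631.59 ≈ 51.869.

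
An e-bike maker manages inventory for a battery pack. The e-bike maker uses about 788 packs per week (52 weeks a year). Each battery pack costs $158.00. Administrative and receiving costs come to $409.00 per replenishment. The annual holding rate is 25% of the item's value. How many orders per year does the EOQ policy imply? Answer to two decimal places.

Annual demand D = 788 × 52 = 40,976.
Holding cost H = 0.25 × $158.00 = $39.5000 per unit per year.
The optimal lot size = √(2DS/H) = √(2 × 40,976 × 409 / 39.5) ≈ 921.18.
Orders per year = D / Q* = 40,976 / 921.18 ≈ 44.482.

N ≈ 44.48 orders per year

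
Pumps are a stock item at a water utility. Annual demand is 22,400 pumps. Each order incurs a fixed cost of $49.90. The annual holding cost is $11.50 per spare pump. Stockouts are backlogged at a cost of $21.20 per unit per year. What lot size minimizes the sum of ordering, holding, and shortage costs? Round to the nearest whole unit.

Q* ≈ 548 pumps

With planned backorders, Q* = √(2DS/H) · √((H+B)/B).
√(2DS/H) = √(2 × 22,400 × 49.9 / 11.5) = 440.900.
√((H+B)/B) = √((11.5+21.2)/21.2) = 1.2420.
Q* ≈ 547.578.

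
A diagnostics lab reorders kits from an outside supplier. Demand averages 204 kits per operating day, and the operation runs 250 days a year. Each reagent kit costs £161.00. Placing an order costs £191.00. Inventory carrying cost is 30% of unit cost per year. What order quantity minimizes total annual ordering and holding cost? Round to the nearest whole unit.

Q* ≈ 635 kits

Annual demand D = 204 × 250 = 51,000.
Holding cost H = 0.30 × £161.00 = £48.3000 per unit per year.
EOQ = √(2DS / H) = √(2 × 51,000 × 191 / 48.3).
= √(19,482,000 / 48.3) = √403,354.0373 ≈ 635.102.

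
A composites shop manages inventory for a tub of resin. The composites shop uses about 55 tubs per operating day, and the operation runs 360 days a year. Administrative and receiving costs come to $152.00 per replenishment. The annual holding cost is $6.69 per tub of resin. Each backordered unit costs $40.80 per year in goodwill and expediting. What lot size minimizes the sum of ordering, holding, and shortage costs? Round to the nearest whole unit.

Q* ≈ 1,023 tubs

Annual demand D = 55 × 360 = 19,800.
With planned backorders, Q* = √(2DS/H) · √((H+B)/B).
√(2DS/H) = √(2 × 19,800 × 152 / 6.69) = 948.541.
√((H+B)/B) = √((6.69+40.8)/40.8) = 1.0789.
Q* ≈ 1023.357.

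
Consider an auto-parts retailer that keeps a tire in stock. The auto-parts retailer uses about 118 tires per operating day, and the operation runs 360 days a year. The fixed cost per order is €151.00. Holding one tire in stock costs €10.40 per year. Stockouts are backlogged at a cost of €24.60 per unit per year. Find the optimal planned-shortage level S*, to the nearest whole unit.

S* ≈ 394 tires

Annual demand D = 118 × 360 = 42,480.
With planned backorders, Q* = √(2DS/H) · √((H+B)/B).
√(2DS/H) = √(2 × 42,480 × 151 / 10.4) = 1110.655.
√((H+B)/B) = √((10.4+24.6)/24.6) = 1.1928.
Q* ≈ 1324.785.
S* = Q* · H/(H+B) = 1324.785 × 10.4/35 ≈ 393.651.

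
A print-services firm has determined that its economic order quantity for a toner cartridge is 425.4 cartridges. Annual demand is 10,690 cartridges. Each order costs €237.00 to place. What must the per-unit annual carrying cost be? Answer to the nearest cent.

Invert the EOQ relation Q*² = 2DS/H.
From Q* = √(2DS/H): H = 2DS / Q*² = 2 × 10,690 × 237 / 425.4² = 28.0002.

H ≈ €28.00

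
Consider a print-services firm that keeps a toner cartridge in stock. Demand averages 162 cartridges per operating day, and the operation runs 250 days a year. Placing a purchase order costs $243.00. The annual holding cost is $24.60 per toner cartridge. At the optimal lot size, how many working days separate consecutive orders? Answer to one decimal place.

T ≈ 5.5 days

Annual demand D = 162 × 250 = 40,500.
Q* = √(2DS/H) = √(2 × 40,500 × 243 / 24.6) ≈ 894.50.
Cycle time = Q*/D × 250 = 894.50 / 40,500 × 250 ≈ 5.522 days.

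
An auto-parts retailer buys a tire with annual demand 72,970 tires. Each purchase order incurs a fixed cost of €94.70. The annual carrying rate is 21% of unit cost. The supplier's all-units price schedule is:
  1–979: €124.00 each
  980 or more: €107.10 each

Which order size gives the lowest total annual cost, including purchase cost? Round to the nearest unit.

Q* ≈ 980 tires

Holding cost per unit per year at price C is H = 0.21·C.
Candidates are each tier's EOQ (if it falls in that tier) and each price-break quantity.
EOQ at €124.00 = 728.5 (feasible in tier 1): TC = 72,970×€124.00 + (72,970/728.5)×94.7 + (728.5/2)×0.21×€124.00 = €9,067,250.67.
EOQ at €107.10 = 783.9 < 980, so use break Q=980: TC = 72,970×€107.10 + (72,970/980.0)×94.7 + (980.0/2)×0.21×€107.10 = €7,833,158.87.
Lowest total cost is €7,833,158.87 at Q = 980.0.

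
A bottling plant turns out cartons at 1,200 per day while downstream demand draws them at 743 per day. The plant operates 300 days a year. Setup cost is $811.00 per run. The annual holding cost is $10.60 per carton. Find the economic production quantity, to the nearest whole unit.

Q* ≈ 9,464 cartons

Annual demand D = 743 × 300 = 222,900.
Production build-up factor (1 − d/p) = 1 − 743/1,200 = 0.3808.
Q* = √(2DS / (H(1 − d/p))) = √(2 × 222,900 × 811 / (10.6 × 0.3808)).
= √(361,543,800 / 4.0368) ≈ 9463.680.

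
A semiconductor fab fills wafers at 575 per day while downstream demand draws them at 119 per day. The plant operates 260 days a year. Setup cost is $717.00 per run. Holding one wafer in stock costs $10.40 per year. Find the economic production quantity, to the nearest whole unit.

Annual demand D = 119 × 260 = 30,940.
Production build-up factor (1 − d/p) = 1 − 119/575 = 0.7930.
Q* = √(2DS / (H(1 − d/p))) = √(2 × 30,940 × 717 / (10.4 × 0.7930)).
= √(44,367,960 / 8.2477) ≈ 2319.367.

Q* ≈ 2,319 wafers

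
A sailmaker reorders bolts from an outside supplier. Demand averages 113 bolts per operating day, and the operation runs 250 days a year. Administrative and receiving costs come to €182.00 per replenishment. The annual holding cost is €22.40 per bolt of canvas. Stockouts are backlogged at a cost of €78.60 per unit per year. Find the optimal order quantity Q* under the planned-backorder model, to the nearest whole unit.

Annual demand D = 113 × 250 = 28,250.
With planned backorders, Q* = √(2DS/H) · √((H+B)/B).
√(2DS/H) = √(2 × 28,250 × 182 / 22.4) = 677.542.
√((H+B)/B) = √((22.4+78.6)/78.6) = 1.1336.
Q* ≈ 768.043.

Q* ≈ 768 bolts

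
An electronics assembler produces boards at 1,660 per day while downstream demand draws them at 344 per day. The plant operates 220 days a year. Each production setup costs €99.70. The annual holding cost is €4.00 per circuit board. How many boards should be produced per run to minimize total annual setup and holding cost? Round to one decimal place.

Q* ≈ 2,181.5 boards

Annual demand D = 344 × 220 = 75,680.
Production build-up factor (1 − d/p) = 1 − 344/1,660 = 0.7928.
Q* = √(2DS / (H(1 − d/p))) = √(2 × 75,680 × 99.7 / (4 × 0.7928)).
= √(15,090,592 / 3.1711) ≈ 2181.470.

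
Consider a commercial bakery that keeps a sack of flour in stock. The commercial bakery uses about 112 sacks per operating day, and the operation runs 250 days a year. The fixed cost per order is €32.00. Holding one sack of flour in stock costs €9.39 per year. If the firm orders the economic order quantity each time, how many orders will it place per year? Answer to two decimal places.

N ≈ 64.09 orders per year

Annual demand D = 112 × 250 = 28,000.
The optimal lot size = √(2DS/H) = √(2 × 28,000 × 32 / 9.39) ≈ 436.85.
Orders per year = D / Q* = 28,000 / 436.85 ≈ 64.095.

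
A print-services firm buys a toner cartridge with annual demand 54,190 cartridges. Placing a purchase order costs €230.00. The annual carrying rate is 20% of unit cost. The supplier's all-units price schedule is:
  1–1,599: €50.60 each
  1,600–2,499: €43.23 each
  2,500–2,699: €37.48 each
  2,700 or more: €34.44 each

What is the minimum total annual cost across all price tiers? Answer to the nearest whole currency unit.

TC* ≈ €1,880,219

Holding cost per unit per year at price C is H = 0.20·C.
Candidates are each tier's EOQ (if it falls in that tier) and each price-break quantity.
EOQ at €50.60 = 1569.5 (feasible in tier 1): TC = 54,190×€50.60 + (54,190/1569.5)×230 + (1569.5/2)×0.20×€50.60 = €2,757,896.86.
EOQ at €43.23 = 1698.0 (feasible in tier 2): TC = 54,190×€43.23 + (54,190/1698.0)×230 + (1698.0/2)×0.20×€43.23 = €2,357,314.38.
EOQ at €37.48 = 1823.6 < 2500, so use break Q=2500: TC = 54,190×€37.48 + (54,190/2500.0)×230 + (2500.0/2)×0.20×€37.48 = €2,045,396.68.
EOQ at €34.44 = 1902.4 < 2700, so use break Q=2700: TC = 54,190×€34.44 + (54,190/2700.0)×230 + (2700.0/2)×0.20×€34.44 = €1,880,218.59.
Lowest total cost among the candidates is at Q = 2700.0.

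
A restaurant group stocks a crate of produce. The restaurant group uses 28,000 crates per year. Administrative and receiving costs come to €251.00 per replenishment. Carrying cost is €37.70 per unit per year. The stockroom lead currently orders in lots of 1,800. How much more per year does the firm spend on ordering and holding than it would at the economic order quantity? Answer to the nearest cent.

Extra cost ≈ €14,814.64 per year

EOQ = √(2DS/H) = √(2 × 28,000 × 251 / 37.7) ≈ 610.60.
Cost at Q* = (D/Q*)S + (Q*/2)H = √(2DSH) ≈ €23,019.80.
Cost at Q = 1,800: (28,000/1,800)×251 + (1,800/2)×37.7 = €3,904.44 + €33,930.00 = €37,834.44.
Excess = €37,834.44 − €23,019.80 = €14,814.64.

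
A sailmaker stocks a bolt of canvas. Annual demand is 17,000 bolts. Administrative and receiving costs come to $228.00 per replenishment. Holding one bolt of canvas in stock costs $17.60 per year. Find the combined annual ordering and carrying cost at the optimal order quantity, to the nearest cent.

Q* = √(2DS/H) = √(2 × 17,000 × 228 / 17.6) ≈ 663.67.
At the optimum the two cost components are equal, so total cost = 2·(Q*/2)H = Q*·H.
Minimum total = √(2DSH) = √(2 × 17,000 × 228 × 17.6) ≈ 11680.548.

TC* ≈ $11,680.55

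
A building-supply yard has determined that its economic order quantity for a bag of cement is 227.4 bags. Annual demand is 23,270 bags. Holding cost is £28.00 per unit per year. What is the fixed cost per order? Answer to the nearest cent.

Squaring Q* = √(2DS/H) gives Q*² = 2DS/H.
From Q* = √(2DS/H): S = Q*²H / (2D) = 227.4² × 28 / (2 × 23,270) = 31.1109.

S ≈ £31.11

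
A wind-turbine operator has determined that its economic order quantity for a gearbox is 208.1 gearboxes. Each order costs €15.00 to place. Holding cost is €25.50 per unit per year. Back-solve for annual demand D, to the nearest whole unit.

The basic EOQ model gives Q* = √(2DS/H); rearrange for the unknown.
From Q* = √(2DS/H): D = Q*²H / (2S) = 208.1² × 25.5 / (2 × 15) = 36809.768.

D ≈ 36,810 gearboxes per year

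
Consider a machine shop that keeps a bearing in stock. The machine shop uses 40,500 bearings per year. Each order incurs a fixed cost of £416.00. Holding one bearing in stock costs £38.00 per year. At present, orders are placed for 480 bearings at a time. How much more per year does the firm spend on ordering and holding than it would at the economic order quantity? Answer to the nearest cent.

Extra cost ≈ £8,436.65 per year

EOQ = √(2DS/H) = √(2 × 40,500 × 416 / 38) ≈ 941.67.
Cost at Q* = (D/Q*)S + (Q*/2)H = √(2DSH) ≈ £35,783.35.
Cost at Q = 480: (40,500/480)×416 + (480/2)×38 = £35,100.00 + £9,120.00 = £44,220.00.
Excess = £44,220.00 − £35,783.35 = £8,436.65.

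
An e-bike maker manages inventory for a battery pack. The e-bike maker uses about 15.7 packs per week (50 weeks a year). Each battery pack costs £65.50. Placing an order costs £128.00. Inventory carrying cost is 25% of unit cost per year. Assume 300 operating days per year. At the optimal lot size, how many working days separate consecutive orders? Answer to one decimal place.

T ≈ 42.3 days

Annual demand D = 15.7 × 50 = 785.
Holding cost H = 0.25 × £65.50 = £16.3750 per unit per year.
The optimal lot size = √(2DS/H) = √(2 × 785 × 128 / 16.375) ≈ 110.78.
Cycle time = Q*/D × 300 = 110.78 / 785 × 300 ≈ 42.337 days.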